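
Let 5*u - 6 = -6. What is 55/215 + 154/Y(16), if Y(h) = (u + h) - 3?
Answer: 6765/559 ≈ 12.102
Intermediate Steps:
u = 0 (u = 6/5 + (⅕)*(-6) = 6/5 - 6/5 = 0)
Y(h) = -3 + h (Y(h) = (0 + h) - 3 = h - 3 = -3 + h)
55/215 + 154/Y(16) = 55/215 + 154/(-3 + 16) = 55*(1/215) + 154/13 = 11/43 + 154*(1/13) = 11/43 + 154/13 = 6765/559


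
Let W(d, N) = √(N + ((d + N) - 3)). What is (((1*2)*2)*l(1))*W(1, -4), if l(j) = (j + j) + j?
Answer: 12*I*√10 ≈ 37.947*I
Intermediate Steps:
l(j) = 3*j (l(j) = 2*j + j = 3*j)
W(d, N) = √(-3 + d + 2*N) (W(d, N) = √(N + ((N + d) - 3)) = √(N + (-3 + N + d)) = √(-3 + d + 2*N))
(((1*2)*2)*l(1))*W(1, -4) = (((1*2)*2)*(3*1))*√(-3 + 1 + 2*(-4)) = ((2*2)*3)*√(-3 + 1 - 8) = (4*3)*√(-10) = 12*(I*√10) = 12*I*√10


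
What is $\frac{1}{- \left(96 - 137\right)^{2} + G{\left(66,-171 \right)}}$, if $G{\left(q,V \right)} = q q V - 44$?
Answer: $- \frac{1}{746601} \approx -1.3394 \cdot 10^{-6}$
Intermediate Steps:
$G{\left(q,V \right)} = -44 + V q^{2}$ ($G{\left(q,V \right)} = q^{2} V - 44 = V q^{2} - 44 = -44 + V q^{2}$)
$\frac{1}{- \left(96 - 137\right)^{2} + G{\left(66,-171 \right)}} = \frac{1}{- \left(96 - 137\right)^{2} - \left(44 + 171 \cdot 66^{2}\right)} = \frac{1}{- \left(-41\right)^{2} - 744920} = \frac{1}{\left(-1\right) 1681 - 744920} = \frac{1}{-1681 - 744920} = \frac{1}{-746601} = - \frac{1}{746601}$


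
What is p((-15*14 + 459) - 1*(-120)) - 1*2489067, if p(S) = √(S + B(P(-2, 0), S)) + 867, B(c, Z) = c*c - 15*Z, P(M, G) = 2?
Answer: -2488200 + I*√5162 ≈ -2.4882e+6 + 71.847*I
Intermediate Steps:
B(c, Z) = c² - 15*Z
p(S) = 867 + √(4 - 14*S) (p(S) = √(S + (2² - 15*S)) + 867 = √(S + (4 - 15*S)) + 867 = √(4 - 14*S) + 867 = 867 + √(4 - 14*S))
p((-15*14 + 459) - 1*(-120)) - 1*2489067 = (867 + √(4 - 14*((-15*14 + 459) - 1*(-120)))) - 1*2489067 = (867 + √(4 - 14*((-210 + 459) + 120))) - 2489067 = (867 + √(4 - 14*(249 + 120))) - 2489067 = (867 + √(4 - 14*369)) - 2489067 = (867 + √(4 - 5166)) - 2489067 = (867 + √(-5162)) - 2489067 = (867 + I*√5162) - 2489067 = -2488200 + I*√5162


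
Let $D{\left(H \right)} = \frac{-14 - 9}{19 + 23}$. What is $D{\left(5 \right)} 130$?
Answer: $- \frac{1495}{21} \approx -71.19$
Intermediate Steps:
$D{\left(H \right)} = - \frac{23}{42}$
$D{\left(5 \right)} 130 = \left(- \frac{23}{42}\right) 130 = - \frac{1495}{21}$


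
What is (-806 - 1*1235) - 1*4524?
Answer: -6565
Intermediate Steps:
(-806 - 1*1235) - 1*4524 = (-806 - 1235) - 4524 = -2041 - 4524 = -6565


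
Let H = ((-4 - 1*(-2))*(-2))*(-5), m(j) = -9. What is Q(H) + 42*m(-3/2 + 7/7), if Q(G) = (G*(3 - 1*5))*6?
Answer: -138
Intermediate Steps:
H = -20 (H = ((-4 + 2)*(-2))*(-5) = -2*(-2)*(-5) = 4*(-5) = -20)
Q(G) = -12*G (Q(G) = (G*(3 - 5))*6 = (G*(-2))*6 = -2*G*6 = -12*G)
Q(H) + 42*m(-3/2 + 7/7) = -12*(-20) + 42*(-9) = 240 - 378 = -138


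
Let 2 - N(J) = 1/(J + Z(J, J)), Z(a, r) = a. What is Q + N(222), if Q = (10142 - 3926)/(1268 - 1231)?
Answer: 75479/444 ≈ 170.00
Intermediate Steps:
Q = 168 (Q = 6216/37 = 6216*(1/37) = 168)
N(J) = 2 - 1/(2*J) (N(J) = 2 - 1/(J + J) = 2 - 1/(2*J))
Q + N(222) = 168 + (2 - ½/222) = 168 + (2 - ½*1/222) = 168 + (2 - 1/444) = 168 + 887/444 = 75479/444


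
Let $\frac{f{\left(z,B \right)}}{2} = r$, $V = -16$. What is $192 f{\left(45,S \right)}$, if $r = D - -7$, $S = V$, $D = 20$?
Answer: $10368$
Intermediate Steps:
$S = -16$
$r = 27$ ($r = 20 - -7 = 20 + 7 = 27$)
$f{\left(z,B \right)} = 54$ ($f{\left(z,B \right)} = 2 \cdot 27 = 54$)
$192 f{\left(45,S \right)} = 192 \cdot 54 = 10368$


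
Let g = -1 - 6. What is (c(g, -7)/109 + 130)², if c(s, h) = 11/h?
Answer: 9836474041/582169 ≈ 16896.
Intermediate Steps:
g = -7
(c(g, -7)/109 + 130)² = ((11/(-7))/109 + 130)² = ((11*(-⅐))*(1/109) + 130)² = (-11/7*1/109 + 130)² = (-11/763 + 130)² = (99179/763)² = 9836474041/582169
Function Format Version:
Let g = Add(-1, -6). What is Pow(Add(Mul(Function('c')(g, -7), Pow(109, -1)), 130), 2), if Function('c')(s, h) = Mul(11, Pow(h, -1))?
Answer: Rational(9836474041, 582169) ≈ 16896.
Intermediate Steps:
g = -7
Pow(Add(Mul(Function('c')(g, -7), Pow(109, -1)), 130), 2) = Pow(Add(Mul(Mul(11, Pow(-7, -1)), Pow(109, -1)), 130), 2) = Pow(Add(Mul(Mul(11, Rational(-1, 7)), Rational(1, 109)), 130), 2) = Pow(Add(Mul(Rational(-11, 7), Rational(1, 109)), 130), 2) = Pow(Add(Rational(-11, 763), 130), 2) = Pow(Rational(99179, 763), 2) = Rational(9836474041, 582169)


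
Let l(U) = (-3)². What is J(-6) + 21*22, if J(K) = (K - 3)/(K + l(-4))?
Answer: 459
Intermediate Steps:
l(U) = 9
J(K) = (-3 + K)/(9 + K) (J(K) = (K - 3)/(K + 9) = (-3 + K)/(9 + K))
J(-6) + 21*22 = (-3 - 6)/(9 - 6) + 21*22 = -9/3 + 462 = (⅓)*(-9) + 462 = -3 + 462 = 459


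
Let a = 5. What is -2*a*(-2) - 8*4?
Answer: -12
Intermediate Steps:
-2*a*(-2) - 8*4 = -2*5*(-2) - 8*4 = -10*(-2) - 32 = 20 - 32 = -12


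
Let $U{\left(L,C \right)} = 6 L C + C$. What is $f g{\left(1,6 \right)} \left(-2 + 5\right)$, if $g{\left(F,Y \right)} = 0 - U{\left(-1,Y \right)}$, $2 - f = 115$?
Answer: $-10170$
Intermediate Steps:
$f = -113$ ($f = 2 - 115 = -113$)
$U{\left(L,C \right)} = C + 6 C L$ ($U{\left(L,C \right)} = 6 C L + C = C + 6 C L$)
$g{\left(F,Y \right)} = 5 Y$ ($g{\left(F,Y \right)} = 0 - Y \left(1 + 6 \left(-1\right)\right) = 0 - Y \left(1 - 6\right) = 0 - Y \left(-5\right) = 0 - - 5 Y = 0 + 5 Y = 5 Y$)
$f g{\left(1,6 \right)} \left(-2 + 5\right) = - 113 \cdot 5 \cdot 6 \left(-2 + 5\right) = - 113 \cdot 30 \cdot 3 = \left(-113\right) 90 = -10170$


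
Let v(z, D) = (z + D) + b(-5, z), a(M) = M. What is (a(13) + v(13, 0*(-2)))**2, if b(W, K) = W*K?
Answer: 1521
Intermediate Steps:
b(W, K) = K*W
v(z, D) = D - 4*z (v(z, D) = (z + D) + z*(-5) = (D + z) - 5*z = D - 4*z)
(a(13) + v(13, 0*(-2)))**2 = (13 + (0*(-2) - 4*13))**2 = (13 + (0 - 52))**2 = (13 - 52)**2 = (-39)**2 = 1521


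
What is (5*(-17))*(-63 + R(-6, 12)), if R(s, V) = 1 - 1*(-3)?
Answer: 5015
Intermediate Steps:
R(s, V) = 4 (R(s, V) = 1 + 3 = 4)
(5*(-17))*(-63 + R(-6, 12)) = (5*(-17))*(-63 + 4) = -85*(-59) = 5015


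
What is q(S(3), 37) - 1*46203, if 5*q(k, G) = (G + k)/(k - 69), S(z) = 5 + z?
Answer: -2818392/61 ≈ -46203.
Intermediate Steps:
q(k, G) = (G + k)/(5*(-69 + k)) (q(k, G) = ((G + k)/(k - 69))/5 = ((G + k)/(-69 + k))/5 = (G + k)/(5*(-69 + k)))
q(S(3), 37) - 1*46203 = (37 + (5 + 3))/(5*(-69 + (5 + 3))) - 1*46203 = (37 + 8)/(5*(-69 + 8)) - 46203 = (⅕)*45/(-61) - 46203 = (⅕)*(-1/61)*45 - 46203 = -9/61 - 46203 = -2818392/61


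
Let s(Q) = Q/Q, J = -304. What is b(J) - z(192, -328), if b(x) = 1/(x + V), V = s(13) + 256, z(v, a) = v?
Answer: -9025/47 ≈ -192.02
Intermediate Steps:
s(Q) = 1
V = 257 (V = 1 + 256 = 257)
b(x) = 1/(257 + x) (b(x) = 1/(x + 257) = 1/(257 + x))
b(J) - z(192, -328) = 1/(257 - 304) - 1*192 = 1/(-47) - 192 = -1/47 - 192 = -9025/47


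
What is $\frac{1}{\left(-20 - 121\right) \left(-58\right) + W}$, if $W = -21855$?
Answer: $- \frac{1}{13677} \approx -7.3115 \cdot 10^{-5}$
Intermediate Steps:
$\frac{1}{\left(-20 - 121\right) \left(-58\right) + W} = \frac{1}{\left(-20 - 121\right) \left(-58\right) - 21855} = \frac{1}{\left(-141\right) \left(-58\right) - 21855} = \frac{1}{8178 - 21855} = \frac{1}{-13677} = - \frac{1}{13677}$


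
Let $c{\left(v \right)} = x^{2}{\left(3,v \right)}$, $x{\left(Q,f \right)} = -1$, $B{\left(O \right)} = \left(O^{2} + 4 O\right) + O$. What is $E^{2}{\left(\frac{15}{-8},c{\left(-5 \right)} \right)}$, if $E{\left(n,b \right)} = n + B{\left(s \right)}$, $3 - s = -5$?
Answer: $\frac{667489}{64} \approx 10430.0$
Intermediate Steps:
$s = 8$ ($s = 3 - -5 = 3 + 5 = 8$)
$B{\left(O \right)} = O^{2} + 5 O$
$c{\left(v \right)} = 1$ ($c{\left(v \right)} = \left(-1\right)^{2} = 1$)
$E{\left(n,b \right)} = 104 + n$ ($E{\left(n,b \right)} = n + 8 \left(5 + 8\right) = n + 8 \cdot 13 = n + 104 = 104 + n$)
$E^{2}{\left(\frac{15}{-8},c{\left(-5 \right)} \right)} = \left(104 + \frac{15}{-8}\right)^{2} = \left(104 + 15 \left(- \frac{1}{8}\right)\right)^{2} = \left(104 - \frac{15}{8}\right)^{2} = \left(\frac{817}{8}\right)^{2} = \frac{667489}{64}$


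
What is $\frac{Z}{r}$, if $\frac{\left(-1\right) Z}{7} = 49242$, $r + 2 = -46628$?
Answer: $\frac{172347}{23315} \approx 7.3921$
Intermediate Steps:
$r = -46630$ ($r = -2 - 46628 = -46630$)
$Z = -344694$ ($Z = \left(-7\right) 49242 = -344694$)
$\frac{Z}{r} = - \frac{344694}{-46630} = \left(-344694\right) \left(- \frac{1}{46630}\right) = \frac{172347}{23315}$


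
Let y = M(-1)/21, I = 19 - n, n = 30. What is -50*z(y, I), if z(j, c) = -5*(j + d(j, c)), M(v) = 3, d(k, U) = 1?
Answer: 2000/7 ≈ 285.71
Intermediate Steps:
I = -11 (I = 19 - 1*30 = 19 - 30 = -11)
y = ⅐ (y = 3/21 = 3*(1/21) = ⅐ ≈ 0.14286)
z(j, c) = -5 - 5*j (z(j, c) = -5*(j + 1) = -5*(1 + j) = -5 - 5*j)
-50*z(y, I) = -50*(-5 - 5*⅐) = -50*(-5 - 5/7) = -50*(-40/7) = 2000/7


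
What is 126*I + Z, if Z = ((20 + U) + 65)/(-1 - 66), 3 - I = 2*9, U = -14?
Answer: -126701/67 ≈ -1891.1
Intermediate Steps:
I = -15 (I = 3 - 2*9 = 3 - 1*18 = 3 - 18 = -15)
Z = -71/67 (Z = ((20 - 14) + 65)/(-1 - 66) = (6 + 65)/(-67) = 71*(-1/67) = -71/67 ≈ -1.0597)
126*I + Z = 126*(-15) - 71/67 = -1890 - 71/67 = -126701/67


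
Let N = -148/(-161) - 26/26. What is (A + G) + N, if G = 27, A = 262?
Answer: 46516/161 ≈ 288.92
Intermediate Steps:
N = -13/161 (N = -148*(-1/161) - 26*1/26 = 148/161 - 1 = -13/161 ≈ -0.080745)
(A + G) + N = (262 + 27) - 13/161 = 289 - 13/161 = 46516/161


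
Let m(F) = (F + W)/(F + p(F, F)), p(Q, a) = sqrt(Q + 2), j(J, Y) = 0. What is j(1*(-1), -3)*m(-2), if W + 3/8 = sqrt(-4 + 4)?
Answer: 0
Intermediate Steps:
W = -3/8 (W = -3/8 + sqrt(-4 + 4) = -3/8 + sqrt(0) = -3/8 + 0 = -3/8 ≈ -0.37500)
p(Q, a) = sqrt(2 + Q)
m(F) = (-3/8 + F)/(F + sqrt(2 + F)) (m(F) = (F - 3/8)/(F + sqrt(2 + F)) = (-3/8 + F)/(F + sqrt(2 + F)))
j(1*(-1), -3)*m(-2) = 0*((-3/8 - 2)/(-2 + sqrt(2 - 2))) = 0*(-19/8/(-2 + sqrt(0))) = 0*(-19/8/(-2 + 0)) = 0*(-19/8/(-2)) = 0*(-1/2*(-19/8)) = 0*(19/16) = 0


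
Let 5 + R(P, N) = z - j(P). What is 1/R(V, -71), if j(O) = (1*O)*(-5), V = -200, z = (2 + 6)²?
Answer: -1/941 ≈ -0.0010627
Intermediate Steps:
z = 64 (z = 8² = 64)
j(O) = -5*O (j(O) = O*(-5) = -5*O)
R(P, N) = 59 + 5*P (R(P, N) = -5 + (64 - (-5)*P) = -5 + (64 + 5*P) = 59 + 5*P)
1/R(V, -71) = 1/(59 + 5*(-200)) = 1/(59 - 1000) = 1/(-941) = -1/941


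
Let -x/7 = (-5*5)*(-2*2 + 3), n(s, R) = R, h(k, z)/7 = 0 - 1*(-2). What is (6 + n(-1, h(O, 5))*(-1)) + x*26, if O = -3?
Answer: -4558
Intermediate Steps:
h(k, z) = 14 (h(k, z) = 7*(0 - 1*(-2)) = 7*(0 + 2) = 7*2 = 14)
x = -175 (x = -7*(-5*5)*(-2*2 + 3) = -(-175)*(-4 + 3) = -(-175)*(-1) = -7*25 = -175)
(6 + n(-1, h(O, 5))*(-1)) + x*26 = (6 + 14*(-1)) - 175*26 = (6 - 14) - 4550 = -8 - 4550 = -4558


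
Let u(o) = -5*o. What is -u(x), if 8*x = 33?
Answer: 165/8 ≈ 20.625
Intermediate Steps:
x = 33/8 (x = (1/8)*33 = 33/8 ≈ 4.1250)
-u(x) = -(-5)*33/8 = -1*(-165/8) = 165/8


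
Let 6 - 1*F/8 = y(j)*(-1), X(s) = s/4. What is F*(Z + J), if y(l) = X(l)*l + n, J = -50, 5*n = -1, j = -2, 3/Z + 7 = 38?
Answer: -420784/155 ≈ -2714.7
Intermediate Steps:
Z = 3/31 (Z = 3/(-7 + 38) = 3/31 ≈ 0.096774)
n = -1/5 (n = (1/5)*(-1) = -1/5 ≈ -0.20000)
X(s) = s/4 (X(s) = s*(1/4) = s/4)
y(l) = -1/5 + l**2/4 (y(l) = (l/4)*l - 1/5 = l**2/4 - 1/5 = -1/5 + l**2/4)
F = 272/5 (F = 48 - 8*(-1/5 + (1/4)*(-2)**2)*(-1) = 48 - 8*(-1/5 + (1/4)*4)*(-1) = 48 - 8*(-1/5 + 1)*(-1) = 48 - 32*(-1)/5 = 48 - 8*(-4/5) = 48 + 32/5 = 272/5 ≈ 54.400)
F*(Z + J) = 272*(3/31 - 50)/5 = (272/5)*(-1547/31) = -420784/155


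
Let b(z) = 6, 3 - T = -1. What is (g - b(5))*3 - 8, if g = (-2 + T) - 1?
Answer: -23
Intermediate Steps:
T = 4 (T = 3 - 1*(-1) = 3 + 1 = 4)
g = 1 (g = (-2 + 4) - 1 = 2 - 1 = 1)
(g - b(5))*3 - 8 = (1 - 1*6)*3 - 8 = (1 - 6)*3 - 8 = -5*3 - 8 = -15 - 8 = -23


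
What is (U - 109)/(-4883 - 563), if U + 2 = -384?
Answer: 495/5446 ≈ 0.090892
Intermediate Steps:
U = -386 (U = -2 - 384 = -386)
(U - 109)/(-4883 - 563) = (-386 - 109)/(-4883 - 563) = -495/(-5446) = -495*(-1/5446) = 495/5446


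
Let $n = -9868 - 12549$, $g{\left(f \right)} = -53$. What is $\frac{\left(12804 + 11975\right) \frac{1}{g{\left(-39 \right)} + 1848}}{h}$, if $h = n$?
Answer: $- \frac{24779}{40238515} \approx -0.0006158$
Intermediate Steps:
$n = -22417$
$h = -22417$
$\frac{\left(12804 + 11975\right) \frac{1}{g{\left(-39 \right)} + 1848}}{h} = \frac{\left(12804 + 11975\right) \frac{1}{-53 + 1848}}{-22417} = \frac{24779}{1795} \left(- \frac{1}{22417}\right) = - \frac{24779}{40238515}$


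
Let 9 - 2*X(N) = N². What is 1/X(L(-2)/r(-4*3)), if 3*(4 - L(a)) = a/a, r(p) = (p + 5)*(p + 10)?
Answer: 3528/15755 ≈ 0.22393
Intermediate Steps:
r(p) = (5 + p)*(10 + p)
L(a) = 11/3 (L(a) = 4 - a/(3*a) = 4 - ⅓*1 = 4 - ⅓ = 11/3)
X(N) = 9/2 - N²/2
1/X(L(-2)/r(-4*3)) = 1/(9/2 - 121/(9*(50 + (-4*3)² + 15*(-4*3))²)/2) = 1/(9/2 - 121/(9*(50 + (-12)² + 15*(-12))²)/2) = 1/(9/2 - 121/(9*(50 + 144 - 180)²)/2) = 1/(9/2 - ((11/3)/14)²/2) = 1/(9/2 - ((11/3)*(1/14))²/2) = 1/(9/2 - (11/42)²/2) = 1/(9/2 - ½*121/1764) = 1/(9/2 - 121/3528) = 1/(15755/3528) = 3528/15755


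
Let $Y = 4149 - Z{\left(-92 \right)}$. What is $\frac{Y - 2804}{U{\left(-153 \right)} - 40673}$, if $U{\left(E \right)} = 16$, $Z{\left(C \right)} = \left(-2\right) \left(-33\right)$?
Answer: $- \frac{1279}{40657} \approx -0.031458$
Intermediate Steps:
$Z{\left(C \right)} = 66$
$Y = 4083$ ($Y = 4149 - 66 = 4083$)
$\frac{Y - 2804}{U{\left(-153 \right)} - 40673} = \frac{4083 - 2804}{16 - 40673} = \frac{1279}{-40657} = 1279 \left(- \frac{1}{40657}\right) = - \frac{1279}{40657}$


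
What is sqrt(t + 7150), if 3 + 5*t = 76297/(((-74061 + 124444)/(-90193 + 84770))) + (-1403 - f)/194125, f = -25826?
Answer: sqrt(21071906511437989410441)/1956119975 ≈ 74.209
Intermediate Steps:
t = -80349005538491/48902999375 (t = -3/5 + (76297/(((-74061 + 124444)/(-90193 + 84770))) + (-1403 - 1*(-25826))/194125)/5 = -3/5 + (76297/((50383/(-5423))) + (-1403 + 25826)*(1/194125))/5 = -3/5 + (76297/((50383*(-1/5423))) + 24423*(1/194125))/5 = -3/5 + (76297/(-50383/5423) + 24423/194125)/5 = -3/5 + (76297*(-5423/50383) + 24423/194125)/5 = -3/5 + (-413758631/50383 + 24423/194125)/5 = -3/5 + (1/5)*(-80319663738866/9780599875) = -3/5 - 80319663738866/48902999375 = -80349005538491/48902999375 ≈ -1643.0)
sqrt(t + 7150) = sqrt(-80349005538491/48902999375 + 7150) = sqrt(269307439992759/48902999375) = sqrt(21071906511437989410441)/1956119975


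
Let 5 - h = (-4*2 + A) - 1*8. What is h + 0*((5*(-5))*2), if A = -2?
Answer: 23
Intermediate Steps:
h = 23 (h = 5 - ((-4*2 - 2) - 1*8) = 5 - ((-8 - 2) - 8) = 5 - (-10 - 8) = 5 - 1*(-18) = 5 + 18 = 23)
h + 0*((5*(-5))*2) = 23 + 0*((5*(-5))*2) = 23 + 0*(-25*2) = 23 + 0*(-50) = 23 + 0 = 23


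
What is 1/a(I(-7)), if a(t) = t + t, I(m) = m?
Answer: -1/14 ≈ -0.071429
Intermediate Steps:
a(t) = 2*t
1/a(I(-7)) = 1/(2*(-7)) = 1/(-14) = -1/14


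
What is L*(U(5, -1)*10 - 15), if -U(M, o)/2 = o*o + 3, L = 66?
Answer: -6270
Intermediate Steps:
U(M, o) = -6 - 2*o² (U(M, o) = -2*(o*o + 3) = -2*(o² + 3) = -2*(3 + o²) = -6 - 2*o²)
L*(U(5, -1)*10 - 15) = 66*((-6 - 2*(-1)²)*10 - 15) = 66*((-6 - 2*1)*10 - 15) = 66*((-6 - 2)*10 - 15) = 66*(-8*10 - 15) = 66*(-80 - 15) = 66*(-95) = -6270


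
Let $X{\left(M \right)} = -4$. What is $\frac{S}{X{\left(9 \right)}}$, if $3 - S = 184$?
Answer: $\frac{181}{4} \approx 45.25$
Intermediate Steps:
$S = -181$ ($S = 3 - 184 = -181$)
$\frac{S}{X{\left(9 \right)}} = - \frac{181}{-4} = \left(-181\right) \left(- \frac{1}{4}\right) = \frac{181}{4}$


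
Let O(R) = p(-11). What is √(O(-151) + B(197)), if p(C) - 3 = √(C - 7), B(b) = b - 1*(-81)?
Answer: √(281 + 3*I*√2) ≈ 16.764 + 0.1265*I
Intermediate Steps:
B(b) = 81 + b (B(b) = b + 81 = 81 + b)
p(C) = 3 + √(-7 + C) (p(C) = 3 + √(C - 7) = 3 + √(-7 + C))
O(R) = 3 + 3*I*√2 (O(R) = 3 + √(-7 - 11) = 3 + √(-18) = 3 + 3*I*√2)
√(O(-151) + B(197)) = √((3 + 3*I*√2) + (81 + 197)) = √((3 + 3*I*√2) + 278) = √(281 + 3*I*√2)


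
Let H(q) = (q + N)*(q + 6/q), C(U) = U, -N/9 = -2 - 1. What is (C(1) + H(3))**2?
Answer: 22801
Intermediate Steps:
N = 27 (N = -9*(-2 - 1) = -9*(-3) = 27)
H(q) = (27 + q)*(q + 6/q) (H(q) = (q + 27)*(q + 6/q) = (27 + q)*(q + 6/q))
(C(1) + H(3))**2 = (1 + (6 + 3**2 + 27*3 + 162/3))**2 = (1 + (6 + 9 + 81 + 162*(1/3)))**2 = (1 + (6 + 9 + 81 + 54))**2 = (1 + 150)**2 = 151**2 = 22801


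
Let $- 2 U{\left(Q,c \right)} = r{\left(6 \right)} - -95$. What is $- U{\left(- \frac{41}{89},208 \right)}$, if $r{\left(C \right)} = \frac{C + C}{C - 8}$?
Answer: $\frac{89}{2} \approx 44.5$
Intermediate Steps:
$r{\left(C \right)} = \frac{2 C}{-8 + C}$
$U{\left(Q,c \right)} = - \frac{89}{2}$ ($U{\left(Q,c \right)} = - \frac{2 \cdot 6 \frac{1}{-8 + 6} - -95}{2} = - \frac{2 \cdot 6 \frac{1}{-2} + 95}{2} = - \frac{2 \cdot 6 \left(- \frac{1}{2}\right) + 95}{2} = - \frac{-6 + 95}{2} = \left(- \frac{1}{2}\right) 89 = - \frac{89}{2}$)
$- U{\left(- \frac{41}{89},208 \right)} = \left(-1\right) \left(- \frac{89}{2}\right) = \frac{89}{2}$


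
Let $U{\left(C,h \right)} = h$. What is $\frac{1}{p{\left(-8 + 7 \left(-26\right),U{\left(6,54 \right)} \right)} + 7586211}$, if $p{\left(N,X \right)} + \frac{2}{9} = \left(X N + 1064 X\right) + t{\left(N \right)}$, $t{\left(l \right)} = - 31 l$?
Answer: $\frac{9}{68753671} \approx 1.309 \cdot 10^{-7}$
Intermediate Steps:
$p{\left(N,X \right)} = - \frac{2}{9} - 31 N + 1064 X + N X$ ($p{\left(N,X \right)} = - \frac{2}{9} - \left(- 1064 X + 31 N - X N\right) = - \frac{2}{9} - \left(- 1064 X + 31 N - N X\right) = - \frac{2}{9} + \left(- 31 N + 1064 X + N X\right) = - \frac{2}{9} - 31 N + 1064 X + N X$)
$\frac{1}{p{\left(-8 + 7 \left(-26\right),U{\left(6,54 \right)} \right)} + 7586211} = \frac{1}{\left(- \frac{2}{9} - 31 \left(-8 + 7 \left(-26\right)\right) + 1064 \cdot 54 + \left(-8 + 7 \left(-26\right)\right) 54\right) + 7586211} = \frac{1}{\left(- \frac{2}{9} - 31 \left(-8 - 182\right) + 57456 + \left(-8 - 182\right) 54\right) + 7586211} = \frac{1}{\left(- \frac{2}{9} - -5890 + 57456 - 10260\right) + 7586211} = \frac{1}{\left(- \frac{2}{9} + 5890 + 57456 - 10260\right) + 7586211} = \frac{1}{\frac{477772}{9} + 7586211} = \frac{1}{\frac{68753671}{9}} = \frac{9}{68753671}$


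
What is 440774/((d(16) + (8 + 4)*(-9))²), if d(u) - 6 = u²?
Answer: 220387/11858 ≈ 18.586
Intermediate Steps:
d(u) = 6 + u²
440774/((d(16) + (8 + 4)*(-9))²) = 440774/(((6 + 16²) + (8 + 4)*(-9))²) = 440774/(((6 + 256) + 12*(-9))²) = 440774/((262 - 108)²) = 440774/(154²) = 440774/23716 = 440774*(1/23716) = 220387/11858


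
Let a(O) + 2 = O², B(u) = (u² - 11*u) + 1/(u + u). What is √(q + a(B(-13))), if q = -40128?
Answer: √38660441/26 ≈ 239.14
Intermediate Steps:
B(u) = u² + 1/(2*u) - 11*u (B(u) = (u² - 11*u) + 1/(2*u) = u² + 1/(2*u) - 11*u)
a(O) = -2 + O²
√(q + a(B(-13))) = √(-40128 + (-2 + ((-13)² + (½)/(-13) - 11*(-13))²)) = √(-40128 + (-2 + (169 + (½)*(-1/13) + 143)²)) = √(-40128 + (-2 + (169 - 1/26 + 143)²)) = √(-40128 + (-2 + (8111/26)²)) = √(-40128 + (-2 + 65788321/676)) = √(-40128 + 65786969/676) = √(38660441/676) = √38660441/26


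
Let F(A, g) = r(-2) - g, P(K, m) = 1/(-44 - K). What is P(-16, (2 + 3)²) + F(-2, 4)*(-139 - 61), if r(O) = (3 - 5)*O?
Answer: -1/28 ≈ -0.035714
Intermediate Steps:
r(O) = -2*O
F(A, g) = 4 - g (F(A, g) = -2*(-2) - g = 4 - g)
P(-16, (2 + 3)²) + F(-2, 4)*(-139 - 61) = -1/(44 - 16) + (4 - 1*4)*(-139 - 61) = -1/28 + (4 - 4)*(-200) = -1*1/28 + 0*(-200) = -1/28 + 0 = -1/28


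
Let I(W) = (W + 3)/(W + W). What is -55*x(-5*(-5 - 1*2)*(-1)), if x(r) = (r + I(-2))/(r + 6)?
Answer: -7755/116 ≈ -66.853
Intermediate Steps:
I(W) = (3 + W)/(2*W) (I(W) = (3 + W)/((2*W)) = (3 + W)*(1/(2*W)) = (3 + W)/(2*W))
x(r) = (-1/4 + r)/(6 + r) (x(r) = (r + (1/2)*(3 - 2)/(-2))/(r + 6) = (r + (1/2)*(-1/2)*1)/(6 + r) = (r - 1/4)/(6 + r) = (-1/4 + r)/(6 + r))
-55*x(-5*(-5 - 1*2)*(-1)) = -55*(-1/4 - 5*(-5 - 1*2)*(-1))/(6 - 5*(-5 - 1*2)*(-1)) = -55*(-1/4 - 5*(-5 - 2)*(-1))/(6 - 5*(-5 - 2)*(-1)) = -55*(-1/4 - 5*(-7)*(-1))/(6 - 5*(-7)*(-1)) = -55*(-1/4 + 35*(-1))/(6 + 35*(-1)) = -55*(-1/4 - 35)/(6 - 35) = -55*(-141)/((-29)*4) = -(-55)*(-141)/(29*4) = -55*141/116 = -7755/116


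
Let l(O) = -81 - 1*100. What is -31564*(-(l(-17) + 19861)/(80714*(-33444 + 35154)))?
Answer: 10352992/2300349 ≈ 4.5006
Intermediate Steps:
l(O) = -181 (l(O) = -81 - 100 = -181)
-31564*(-(l(-17) + 19861)/(80714*(-33444 + 35154))) = -31564*(-(-181 + 19861)/(80714*(-33444 + 35154))) = -31564/(80714/((-19680/1710))) = -31564/(80714/((-1*656/57))) = -31564/(80714/(-656/57)) = -31564/(80714*(-57/656)) = -31564/(-2300349/328) = -31564*(-328/2300349) = 10352992/2300349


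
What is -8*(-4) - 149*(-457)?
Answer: 68125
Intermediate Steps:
-8*(-4) - 149*(-457) = 32 + 68093 = 68125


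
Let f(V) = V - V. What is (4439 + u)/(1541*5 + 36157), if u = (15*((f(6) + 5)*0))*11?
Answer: 4439/43862 ≈ 0.10120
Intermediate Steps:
f(V) = 0
u = 0 (u = (15*((0 + 5)*0))*11 = (15*(5*0))*11 = (15*0)*11 = 0*11 = 0)
(4439 + u)/(1541*5 + 36157) = (4439 + 0)/(1541*5 + 36157) = 4439/(7705 + 36157) = 4439/43862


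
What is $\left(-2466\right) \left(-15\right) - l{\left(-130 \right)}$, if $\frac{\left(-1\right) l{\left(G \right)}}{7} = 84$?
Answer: $37578$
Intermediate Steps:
$l{\left(G \right)} = -588$ ($l{\left(G \right)} = \left(-7\right) 84 = -588$)
$\left(-2466\right) \left(-15\right) - l{\left(-130 \right)} = \left(-2466\right) \left(-15\right) - -588 = 36990 + 588 = 37578$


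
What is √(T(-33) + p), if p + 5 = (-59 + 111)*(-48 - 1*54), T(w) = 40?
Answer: I*√5269 ≈ 72.588*I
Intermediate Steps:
p = -5309 (p = -5 + (-59 + 111)*(-48 - 1*54) = -5 + 52*(-48 - 54) = -5 + 52*(-102) = -5 - 5304 = -5309)
√(T(-33) + p) = √(40 - 5309) = √(-5269) = I*√5269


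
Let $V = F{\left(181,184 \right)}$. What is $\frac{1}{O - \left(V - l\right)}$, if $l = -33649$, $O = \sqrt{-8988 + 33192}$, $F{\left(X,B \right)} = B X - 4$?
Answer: $- \frac{66949}{4482144397} - \frac{2 \sqrt{6051}}{4482144397} \approx -1.4972 \cdot 10^{-5}$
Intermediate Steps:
$F{\left(X,B \right)} = -4 + B X$
$V = 33300$ ($V = -4 + 184 \cdot 181 = -4 + 33304 = 33300$)
$O = 2 \sqrt{6051}$ ($O = \sqrt{24204} = 2 \sqrt{6051} \approx 155.58$)
$\frac{1}{O - \left(V - l\right)} = \frac{1}{2 \sqrt{6051} - 66949} = \frac{1}{-66949 + 2 \sqrt{6051}}$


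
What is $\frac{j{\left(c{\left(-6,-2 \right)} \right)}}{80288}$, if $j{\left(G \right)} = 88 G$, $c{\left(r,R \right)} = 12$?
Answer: $\frac{33}{2509} \approx 0.013153$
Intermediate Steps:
$\frac{j{\left(c{\left(-6,-2 \right)} \right)}}{80288} = \frac{88 \cdot 12}{80288} = 1056 \cdot \frac{1}{80288} = \frac{33}{2509}$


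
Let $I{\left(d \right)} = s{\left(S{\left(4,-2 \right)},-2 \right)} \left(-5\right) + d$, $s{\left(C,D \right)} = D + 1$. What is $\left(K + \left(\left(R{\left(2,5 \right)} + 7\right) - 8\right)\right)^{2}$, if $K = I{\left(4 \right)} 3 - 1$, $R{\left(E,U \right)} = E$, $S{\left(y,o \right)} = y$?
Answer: $729$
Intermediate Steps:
$s{\left(C,D \right)} = 1 + D$
$I{\left(d \right)} = 5 + d$ ($I{\left(d \right)} = \left(1 - 2\right) \left(-5\right) + d = \left(-1\right) \left(-5\right) + d = 5 + d$)
$K = 26$ ($K = \left(5 + 4\right) 3 - 1 = 9 \cdot 3 - 1 = 27 - 1 = 26$)
$\left(K + \left(\left(R{\left(2,5 \right)} + 7\right) - 8\right)\right)^{2} = \left(26 + \left(\left(2 + 7\right) - 8\right)\right)^{2} = \left(26 + \left(9 - 8\right)\right)^{2} = \left(26 + 1\right)^{2} = 27^{2} = 729$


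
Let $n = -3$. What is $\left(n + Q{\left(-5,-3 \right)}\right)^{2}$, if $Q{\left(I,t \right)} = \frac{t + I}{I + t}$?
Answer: $4$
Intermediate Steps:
$Q{\left(I,t \right)} = 1$ ($Q{\left(I,t \right)} = \frac{I + t}{I + t} = 1$)
$\left(n + Q{\left(-5,-3 \right)}\right)^{2} = \left(-3 + 1\right)^{2} = \left(-2\right)^{2} = 4$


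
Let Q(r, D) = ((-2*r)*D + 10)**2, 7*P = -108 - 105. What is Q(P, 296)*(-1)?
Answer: -15917859556/49 ≈ -3.2485e+8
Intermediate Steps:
P = -213/7 (P = (-108 - 105)/7 = (1/7)*(-213) = -213/7 ≈ -30.429)
Q(r, D) = (10 - 2*D*r)**2 (Q(r, D) = (-2*D*r + 10)**2 = (10 - 2*D*r)**2)
Q(P, 296)*(-1) = (4*(-5 + 296*(-213/7))**2)*(-1) = (4*(-5 - 63048/7)**2)*(-1) = (4*(-63083/7)**2)*(-1) = (4*(3979464889/49))*(-1) = (15917859556/49)*(-1) = -15917859556/49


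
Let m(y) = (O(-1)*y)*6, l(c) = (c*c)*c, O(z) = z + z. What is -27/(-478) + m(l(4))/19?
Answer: -366591/9082 ≈ -40.365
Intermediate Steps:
O(z) = 2*z
l(c) = c³ (l(c) = c²*c = c³)
m(y) = -12*y (m(y) = ((2*(-1))*y)*6 = -2*y*6 = -12*y)
-27/(-478) + m(l(4))/19 = -27/(-478) - 12*4³/19 = -27*(-1/478) - 12*64*(1/19) = 27/478 - 768*1/19 = 27/478 - 768/19 = -366591/9082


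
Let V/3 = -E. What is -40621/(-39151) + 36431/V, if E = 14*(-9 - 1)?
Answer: 29456549/335580 ≈ 87.778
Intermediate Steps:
E = -140 (E = 14*(-10) = -140)
V = 420 (V = 3*(-1*(-140)) = 3*140 = 420)
-40621/(-39151) + 36431/V = -40621/(-39151) + 36431/420 = -40621*(-1/39151) + 36431*(1/420) = 829/799 + 36431/420 = 29456549/335580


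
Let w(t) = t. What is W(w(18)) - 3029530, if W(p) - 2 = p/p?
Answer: -3029527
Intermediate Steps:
W(p) = 3 (W(p) = 2 + p/p = 2 + 1 = 3)
W(w(18)) - 3029530 = 3 - 3029530 = -3029527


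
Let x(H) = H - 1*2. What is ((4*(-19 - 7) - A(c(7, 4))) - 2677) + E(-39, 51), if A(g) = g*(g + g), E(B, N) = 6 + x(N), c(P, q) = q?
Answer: -2758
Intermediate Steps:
x(H) = -2 + H (x(H) = H - 2 = -2 + H)
E(B, N) = 4 + N (E(B, N) = 6 + (-2 + N) = 4 + N)
A(g) = 2*g² (A(g) = g*(2*g) = 2*g²)
((4*(-19 - 7) - A(c(7, 4))) - 2677) + E(-39, 51) = ((4*(-19 - 7) - 2*4²) - 2677) + (4 + 51) = ((4*(-26) - 2*16) - 2677) + 55 = ((-104 - 1*32) - 2677) + 55 = ((-104 - 32) - 2677) + 55 = (-136 - 2677) + 55 = -2813 + 55 = -2758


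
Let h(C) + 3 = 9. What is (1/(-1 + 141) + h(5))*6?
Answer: 2523/70 ≈ 36.043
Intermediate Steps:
h(C) = 6 (h(C) = -3 + 9 = 6)
(1/(-1 + 141) + h(5))*6 = (1/(-1 + 141) + 6)*6 = (1/140 + 6)*6 = (841/140)*6 = 2523/70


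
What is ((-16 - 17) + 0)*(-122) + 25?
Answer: 4051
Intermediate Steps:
((-16 - 17) + 0)*(-122) + 25 = (-33 + 0)*(-122) + 25 = -33*(-122) + 25 = 4026 + 25 = 4051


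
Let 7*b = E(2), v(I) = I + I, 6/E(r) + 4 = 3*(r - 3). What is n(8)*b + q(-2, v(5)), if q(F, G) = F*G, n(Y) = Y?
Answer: -1028/49 ≈ -20.980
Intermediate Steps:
E(r) = 6/(-13 + 3*r) (E(r) = 6/(-4 + 3*(r - 3)) = 6/(-4 + 3*(-3 + r)) = 6/(-4 + (-9 + 3*r)) = 6/(-13 + 3*r))
v(I) = 2*I
b = -6/49 (b = (6/(-13 + 3*2))/7 = (6/(-13 + 6))/7 = (6/(-7))/7 = (6*(-⅐))/7 = (⅐)*(-6/7) = -6/49 ≈ -0.12245)
n(8)*b + q(-2, v(5)) = 8*(-6/49) - 4*5 = -48/49 - 2*10 = -48/49 - 20 = -1028/49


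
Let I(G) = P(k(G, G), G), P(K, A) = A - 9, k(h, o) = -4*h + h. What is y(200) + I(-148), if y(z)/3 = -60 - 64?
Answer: -529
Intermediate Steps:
k(h, o) = -3*h
P(K, A) = -9 + A
y(z) = -372 (y(z) = 3*(-60 - 64) = 3*(-124) = -372)
I(G) = -9 + G
y(200) + I(-148) = -372 + (-9 - 148) = -372 - 157 = -529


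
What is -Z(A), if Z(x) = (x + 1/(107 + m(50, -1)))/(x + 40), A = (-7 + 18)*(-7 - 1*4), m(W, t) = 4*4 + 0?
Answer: -14882/9963 ≈ -1.4937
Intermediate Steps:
m(W, t) = 16 (m(W, t) = 16 + 0 = 16)
A = -121 (A = 11*(-7 - 4) = 11*(-11) = -121)
Z(x) = (1/123 + x)/(40 + x) (Z(x) = (x + 1/(107 + 16))/(x + 40) = (x + 1/123)/(40 + x) = (1/123 + x)/(40 + x))
-Z(A) = -(1/123 - 121)/(40 - 121) = -(-14882)/((-81)*123) = -(-1)*(-14882)/(81*123) = -1*14882/9963 = -14882/9963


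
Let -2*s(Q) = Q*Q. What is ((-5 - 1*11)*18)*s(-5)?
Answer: 3600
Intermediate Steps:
s(Q) = -Q²/2 (s(Q) = -Q*Q/2 = -Q²/2)
((-5 - 1*11)*18)*s(-5) = ((-5 - 1*11)*18)*(-½*(-5)²) = ((-5 - 11)*18)*(-½*25) = -16*18*(-25/2) = -288*(-25/2) = 3600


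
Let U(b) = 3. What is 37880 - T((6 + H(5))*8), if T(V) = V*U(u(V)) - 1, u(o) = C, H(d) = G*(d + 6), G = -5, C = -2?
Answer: 39057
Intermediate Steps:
H(d) = -30 - 5*d (H(d) = -5*(d + 6) = -5*(6 + d) = -30 - 5*d)
u(o) = -2
T(V) = -1 + 3*V (T(V) = V*3 - 1 = 3*V - 1 = -1 + 3*V)
37880 - T((6 + H(5))*8) = 37880 - (-1 + 3*((6 + (-30 - 5*5))*8)) = 37880 - (-1 + 3*((6 + (-30 - 25))*8)) = 37880 - (-1 + 3*((6 - 55)*8)) = 37880 - (-1 + 3*(-49*8)) = 37880 - (-1 + 3*(-392)) = 37880 - (-1 - 1176) = 37880 - 1*(-1177) = 37880 + 1177 = 39057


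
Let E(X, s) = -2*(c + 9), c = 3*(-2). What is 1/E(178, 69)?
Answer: -⅙ ≈ -0.16667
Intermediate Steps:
c = -6
E(X, s) = -6 (E(X, s) = -2*(-6 + 9) = -2*3 = -6)
1/E(178, 69) = 1/(-6) = -⅙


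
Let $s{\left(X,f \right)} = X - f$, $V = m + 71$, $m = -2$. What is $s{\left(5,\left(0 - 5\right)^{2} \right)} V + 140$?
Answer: $-1240$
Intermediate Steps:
$V = 69$ ($V = -2 + 71 = 69$)
$s{\left(5,\left(0 - 5\right)^{2} \right)} V + 140 = \left(5 - \left(0 - 5\right)^{2}\right) 69 + 140 = \left(5 - \left(-5\right)^{2}\right) 69 + 140 = \left(5 - 25\right) 69 + 140 = \left(-20\right) 69 + 140 = -1380 + 140 = -1240$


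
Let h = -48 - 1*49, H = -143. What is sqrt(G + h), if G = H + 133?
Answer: I*sqrt(107) ≈ 10.344*I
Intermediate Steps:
h = -97 (h = -48 - 49 = -97)
G = -10 (G = -143 + 133 = -10)
sqrt(G + h) = sqrt(-10 - 97) = sqrt(-107) = I*sqrt(107)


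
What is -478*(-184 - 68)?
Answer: 120456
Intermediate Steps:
-478*(-184 - 68) = -478*(-252) = 120456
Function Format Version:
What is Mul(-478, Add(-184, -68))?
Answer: 120456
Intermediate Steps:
Mul(-478, Add(-184, -68)) = Mul(-478, -252) = 120456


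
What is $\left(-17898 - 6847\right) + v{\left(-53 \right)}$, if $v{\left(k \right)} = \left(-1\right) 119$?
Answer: $-24864$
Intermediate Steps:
$v{\left(k \right)} = -119$
$\left(-17898 - 6847\right) + v{\left(-53 \right)} = \left(-17898 - 6847\right) - 119 = -24745 - 119 = -24864$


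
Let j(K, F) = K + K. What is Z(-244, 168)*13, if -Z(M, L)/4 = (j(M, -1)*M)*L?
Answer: -1040212992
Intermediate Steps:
j(K, F) = 2*K
Z(M, L) = -8*L*M**2 (Z(M, L) = -4*(2*M)*M*L = -4*2*M**2*L = -8*L*M**2)
Z(-244, 168)*13 = -8*168*(-244)**2*13 = -8*168*59536*13 = -80016384*13 = -1040212992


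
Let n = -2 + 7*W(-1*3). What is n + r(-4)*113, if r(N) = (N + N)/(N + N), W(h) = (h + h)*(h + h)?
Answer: 363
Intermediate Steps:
W(h) = 4*h² (W(h) = (2*h)*(2*h) = 4*h²)
r(N) = 1 (r(N) = (2*N)/((2*N)) = (2*N)*(1/(2*N)) = 1)
n = 250 (n = -2 + 7*(4*(-1*3)²) = -2 + 7*(4*(-3)²) = -2 + 7*(4*9) = -2 + 7*36 = -2 + 252 = 250)
n + r(-4)*113 = 250 + 1*113 = 250 + 113 = 363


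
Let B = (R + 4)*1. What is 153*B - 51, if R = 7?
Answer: 1632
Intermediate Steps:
B = 11 (B = (7 + 4)*1 = 11*1 = 11)
153*B - 51 = 153*11 - 51 = 1683 - 51 = 1632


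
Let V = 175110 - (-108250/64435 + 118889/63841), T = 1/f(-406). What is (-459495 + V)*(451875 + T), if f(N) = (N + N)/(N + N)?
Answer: -105725013528283972688/822718967 ≈ -1.2851e+11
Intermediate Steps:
f(N) = 1 (f(N) = (2*N)/((2*N)) = (2*N)*(1/(2*N)) = 1)
T = 1 (T = 1/1 = 1)
V = 144066168346477/822718967 (V = 175110 - (-108250*1/64435 + 118889*(1/63841)) = 175110 - (-21650/12887 + 118889/63841) = 175110 - 1*149964893/822718967 = 175110 - 149964893/822718967 = 144066168346477/822718967 ≈ 1.7511e+5)
(-459495 + V)*(451875 + T) = (-459495 + 144066168346477/822718967)*(451875 + 1) = -233969083395188/822718967*451876 = -105725013528283972688/822718967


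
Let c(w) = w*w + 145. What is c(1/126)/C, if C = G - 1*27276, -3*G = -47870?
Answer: -2302021/179705736 ≈ -0.012810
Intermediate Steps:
G = 47870/3 (G = -⅓*(-47870) = 47870/3 ≈ 15957.)
C = -33958/3 (C = 47870/3 - 1*27276 = 47870/3 - 27276 = -33958/3 ≈ -11319.)
c(w) = 145 + w² (c(w) = w² + 145 = 145 + w²)
c(1/126)/C = (145 + (1/126)²)/(-33958/3) = (145 + (1*(1/126))²)*(-3/33958) = (145 + (1/126)²)*(-3/33958) = (145 + 1/15876)*(-3/33958) = (2302021/15876)*(-3/33958) = -2302021/179705736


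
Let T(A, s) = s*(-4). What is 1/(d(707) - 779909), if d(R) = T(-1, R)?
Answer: -1/782737 ≈ -1.2776e-6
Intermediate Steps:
T(A, s) = -4*s
d(R) = -4*R
1/(d(707) - 779909) = 1/(-4*707 - 779909) = 1/(-2828 - 779909) = 1/(-782737) = -1/782737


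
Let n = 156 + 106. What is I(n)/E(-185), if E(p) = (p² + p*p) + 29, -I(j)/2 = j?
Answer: -524/68479 ≈ -0.0076520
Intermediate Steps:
n = 262
I(j) = -2*j
E(p) = 29 + 2*p² (E(p) = (p² + p²) + 29 = 2*p² + 29 = 29 + 2*p²)
I(n)/E(-185) = (-2*262)/(29 + 2*(-185)²) = -524/(29 + 2*34225) = -524/(29 + 68450) = -524/68479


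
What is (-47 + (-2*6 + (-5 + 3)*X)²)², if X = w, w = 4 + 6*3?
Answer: 9541921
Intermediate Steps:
w = 22 (w = 4 + 18 = 22)
X = 22
(-47 + (-2*6 + (-5 + 3)*X)²)² = (-47 + (-2*6 + (-5 + 3)*22)²)² = (-47 + (-12 - 2*22)²)² = (-47 + (-12 - 44)²)² = (-47 + (-56)²)² = (-47 + 3136)² = 3089² = 9541921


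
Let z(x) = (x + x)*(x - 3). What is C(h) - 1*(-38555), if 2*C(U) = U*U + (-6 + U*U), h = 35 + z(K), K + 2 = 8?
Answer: 43593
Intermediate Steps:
K = 6 (K = -2 + 8 = 6)
z(x) = 2*x*(-3 + x) (z(x) = (2*x)*(-3 + x) = 2*x*(-3 + x))
h = 71 (h = 35 + 2*6*(-3 + 6) = 35 + 2*6*3 = 35 + 36 = 71)
C(U) = -3 + U**2 (C(U) = (U*U + (-6 + U*U))/2 = (U**2 + (-6 + U**2))/2 = (-6 + 2*U**2)/2 = -3 + U**2)
C(h) - 1*(-38555) = (-3 + 71**2) - 1*(-38555) = (-3 + 5041) + 38555 = 5038 + 38555 = 43593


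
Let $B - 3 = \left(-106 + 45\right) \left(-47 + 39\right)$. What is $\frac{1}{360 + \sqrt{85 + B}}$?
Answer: $\frac{1}{384} \approx 0.0026042$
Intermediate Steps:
$B = 491$ ($B = 3 + \left(-106 + 45\right) \left(-47 + 39\right) = 3 - -488 = 3 + 488 = 491$)
$\frac{1}{360 + \sqrt{85 + B}} = \frac{1}{360 + \sqrt{85 + 491}} = \frac{1}{360 + \sqrt{576}} = \frac{1}{360 + 24} = \frac{1}{384}$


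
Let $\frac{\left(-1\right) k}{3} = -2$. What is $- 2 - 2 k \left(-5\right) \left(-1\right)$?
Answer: $120$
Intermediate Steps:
$k = 6$ ($k = \left(-3\right) \left(-2\right) = 6$)
$- 2 - 2 k \left(-5\right) \left(-1\right) = - 2 \left(-2\right) 6 \left(-5\right) \left(-1\right) = - 2 \left(\left(-12\right) \left(-5\right)\right) \left(-1\right) = \left(-2\right) 60 \left(-1\right) = \left(-120\right) \left(-1\right) = 120$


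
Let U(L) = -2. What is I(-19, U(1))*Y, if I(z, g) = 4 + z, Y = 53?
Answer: -795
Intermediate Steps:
I(-19, U(1))*Y = (4 - 19)*53 = -15*53 = -795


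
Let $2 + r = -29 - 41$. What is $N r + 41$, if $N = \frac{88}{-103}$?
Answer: $\frac{10559}{103} \approx 102.51$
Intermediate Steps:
$r = -72$ ($r = -2 - 70 = -72$)
$N = - \frac{88}{103}$ ($N = 88 \left(- \frac{1}{103}\right) = - \frac{88}{103} \approx -0.85437$)
$N r + 41 = \left(- \frac{88}{103}\right) \left(-72\right) + 41 = \frac{6336}{103} + 41 = \frac{10559}{103}$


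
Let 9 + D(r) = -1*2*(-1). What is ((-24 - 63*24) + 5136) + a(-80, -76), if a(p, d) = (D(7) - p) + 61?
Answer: 3734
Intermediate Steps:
D(r) = -7 (D(r) = -9 - 1*2*(-1) = -9 - 2*(-1) = -9 + 2 = -7)
a(p, d) = 54 - p (a(p, d) = (-7 - p) + 61 = 54 - p)
((-24 - 63*24) + 5136) + a(-80, -76) = ((-24 - 63*24) + 5136) + (54 - 1*(-80)) = ((-24 - 1512) + 5136) + (54 + 80) = (-1536 + 5136) + 134 = 3600 + 134 = 3734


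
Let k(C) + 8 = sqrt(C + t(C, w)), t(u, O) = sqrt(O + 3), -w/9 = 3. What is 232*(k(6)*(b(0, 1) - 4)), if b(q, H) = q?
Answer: 7424 - 928*sqrt(6 + 2*I*sqrt(6)) ≈ 4991.1 - 867.06*I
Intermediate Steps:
w = -27 (w = -9*3 = -27)
t(u, O) = sqrt(3 + O)
k(C) = -8 + sqrt(C + 2*I*sqrt(6)) (k(C) = -8 + sqrt(C + sqrt(3 - 27)) = -8 + sqrt(C + sqrt(-24)) = -8 + sqrt(C + 2*I*sqrt(6)))
232*(k(6)*(b(0, 1) - 4)) = 232*((-8 + sqrt(6 + 2*I*sqrt(6)))*(0 - 4)) = 232*((-8 + sqrt(6 + 2*I*sqrt(6)))*(-4)) = 232*(32 - 4*sqrt(6 + 2*I*sqrt(6))) = 7424 - 928*sqrt(6 + 2*I*sqrt(6))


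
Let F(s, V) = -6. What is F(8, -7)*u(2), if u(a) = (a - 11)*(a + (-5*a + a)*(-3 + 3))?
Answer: 108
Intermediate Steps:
u(a) = a*(-11 + a) (u(a) = (-11 + a)*(a - 4*a*0) = (-11 + a)*(a + 0) = (-11 + a)*a = a*(-11 + a))
F(8, -7)*u(2) = -12*(-11 + 2) = -12*(-9) = -6*(-18) = 108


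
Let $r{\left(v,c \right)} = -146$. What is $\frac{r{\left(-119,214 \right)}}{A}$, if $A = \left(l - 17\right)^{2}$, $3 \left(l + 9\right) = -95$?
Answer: $- \frac{1314}{29929} \approx -0.043904$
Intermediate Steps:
$l = - \frac{122}{3}$ ($l = -9 + \frac{1}{3} \left(-95\right) = -9 - \frac{95}{3} = - \frac{122}{3} \approx -40.667$)
$A = \frac{29929}{9}$ ($A = \left(- \frac{122}{3} - 17\right)^{2} = \left(- \frac{173}{3}\right)^{2} = \frac{29929}{9} \approx 3325.4$)
$\frac{r{\left(-119,214 \right)}}{A} = - \frac{146}{\frac{29929}{9}} = \left(-146\right) \frac{9}{29929} = - \frac{1314}{29929}$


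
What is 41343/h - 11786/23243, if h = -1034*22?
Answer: -111731207/48066524 ≈ -2.3245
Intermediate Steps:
h = -22748
41343/h - 11786/23243 = 41343/(-22748) - 11786/23243 = 41343*(-1/22748) - 11786*1/23243 = -41343/22748 - 11786/23243 = -111731207/48066524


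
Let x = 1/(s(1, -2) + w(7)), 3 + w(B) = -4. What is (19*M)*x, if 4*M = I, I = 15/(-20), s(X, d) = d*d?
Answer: 19/16 ≈ 1.1875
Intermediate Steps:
w(B) = -7 (w(B) = -3 - 4 = -7)
s(X, d) = d²
I = -¾ (I = 15*(-1/20) = -¾ ≈ -0.75000)
M = -3/16 (M = (¼)*(-¾) = -3/16 ≈ -0.18750)
x = -⅓ (x = 1/((-2)² - 7) = 1/(4 - 7) = 1/(-3) = -⅓ ≈ -0.33333)
(19*M)*x = (19*(-3/16))*(-⅓) = -57/16*(-⅓) = 19/16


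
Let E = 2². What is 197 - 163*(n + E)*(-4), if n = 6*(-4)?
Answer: -12843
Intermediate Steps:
n = -24
E = 4
197 - 163*(n + E)*(-4) = 197 - 163*(-24 + 4)*(-4) = 197 - (-3260)*(-4) = 197 - 163*80 = 197 - 13040 = -12843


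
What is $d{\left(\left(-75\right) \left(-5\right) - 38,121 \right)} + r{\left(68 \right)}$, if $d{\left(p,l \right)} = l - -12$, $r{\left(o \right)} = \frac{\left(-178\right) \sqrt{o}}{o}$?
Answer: $133 - \frac{89 \sqrt{17}}{17} \approx 111.41$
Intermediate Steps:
$r{\left(o \right)} = - \frac{178}{\sqrt{o}}$
$d{\left(p,l \right)} = 12 + l$ ($d{\left(p,l \right)} = l + 12 = 12 + l$)
$d{\left(\left(-75\right) \left(-5\right) - 38,121 \right)} + r{\left(68 \right)} = \left(12 + 121\right) - \frac{178}{2 \sqrt{17}} = 133 - 178 \frac{\sqrt{17}}{34} = 133 - \frac{89 \sqrt{17}}{17}$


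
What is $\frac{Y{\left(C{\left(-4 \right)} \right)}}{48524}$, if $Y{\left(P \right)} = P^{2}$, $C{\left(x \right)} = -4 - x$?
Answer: $0$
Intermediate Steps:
$\frac{Y{\left(C{\left(-4 \right)} \right)}}{48524} = \frac{\left(-4 - -4\right)^{2}}{48524} = \left(-4 + 4\right)^{2} \cdot \frac{1}{48524} = 0^{2} \cdot \frac{1}{48524} = 0 \cdot \frac{1}{48524} = 0$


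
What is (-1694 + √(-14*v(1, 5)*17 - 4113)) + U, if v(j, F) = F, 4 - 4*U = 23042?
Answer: -14907/2 + I*√5303 ≈ -7453.5 + 72.822*I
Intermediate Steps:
U = -11519/2 (U = 1 - ¼*23042 = 1 - 11521/2 = -11519/2 ≈ -5759.5)
(-1694 + √(-14*v(1, 5)*17 - 4113)) + U = (-1694 + √(-14*5*17 - 4113)) - 11519/2 = (-1694 + √(-70*17 - 4113)) - 11519/2 = (-1694 + √(-1190 - 4113)) - 11519/2 = (-1694 + √(-5303)) - 11519/2 = (-1694 + I*√5303) - 11519/2 = -14907/2 + I*√5303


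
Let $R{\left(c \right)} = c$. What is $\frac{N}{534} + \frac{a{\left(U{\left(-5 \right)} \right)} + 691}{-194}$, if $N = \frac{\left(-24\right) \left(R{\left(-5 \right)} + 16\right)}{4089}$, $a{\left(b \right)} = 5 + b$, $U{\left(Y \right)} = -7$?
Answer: $- \frac{250750105}{70600674} \approx -3.5517$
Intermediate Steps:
$N = - \frac{88}{1363}$ ($N = \frac{\left(-24\right) \left(-5 + 16\right)}{4089} = \left(-24\right) 11 \cdot \frac{1}{4089} = \left(-264\right) \frac{1}{4089} = - \frac{88}{1363} \approx -0.064564$)
$\frac{N}{534} + \frac{a{\left(U{\left(-5 \right)} \right)} + 691}{-194} = - \frac{88}{1363 \cdot 534} + \frac{\left(5 - 7\right) + 691}{-194} = \left(- \frac{88}{1363}\right) \frac{1}{534} + \left(-2 + 691\right) \left(- \frac{1}{194}\right) = - \frac{44}{363921} + 689 \left(- \frac{1}{194}\right) = - \frac{44}{363921} - \frac{689}{194} = - \frac{250750105}{70600674}$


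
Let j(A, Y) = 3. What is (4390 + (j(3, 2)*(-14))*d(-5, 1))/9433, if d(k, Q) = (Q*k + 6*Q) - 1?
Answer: 4390/9433 ≈ 0.46539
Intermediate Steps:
d(k, Q) = -1 + 6*Q + Q*k (d(k, Q) = (6*Q + Q*k) - 1 = -1 + 6*Q + Q*k)
(4390 + (j(3, 2)*(-14))*d(-5, 1))/9433 = (4390 + (3*(-14))*(-1 + 6*1 + 1*(-5)))/9433 = (4390 - 42*(-1 + 6 - 5))*(1/9433) = (4390 - 42*0)*(1/9433) = (4390 + 0)*(1/9433) = 4390*(1/9433) = 4390/9433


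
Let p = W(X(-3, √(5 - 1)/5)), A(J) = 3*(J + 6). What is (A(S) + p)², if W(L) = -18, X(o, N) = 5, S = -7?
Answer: 441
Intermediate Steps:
A(J) = 18 + 3*J (A(J) = 3*(6 + J) = 18 + 3*J)
p = -18
(A(S) + p)² = ((18 + 3*(-7)) - 18)² = ((18 - 21) - 18)² = (-3 - 18)² = (-21)² = 441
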